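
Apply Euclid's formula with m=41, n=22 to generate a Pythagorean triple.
(1197, 1804, 2165)

Euclid's formula: a = m² - n², b = 2mn, c = m² + n²
m = 41, n = 22
a = 41² - 22² = 1681 - 484 = 1197
b = 2 × 41 × 22 = 1804
c = 41² + 22² = 1681 + 484 = 2165
Verification: 1197² + 1804² = 1432809 + 3254416 = 4687225 = 2165² ✓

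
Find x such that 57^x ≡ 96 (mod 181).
71

Baby-step giant-step with step n = ⌈√181⌉ = 14.
Baby steps 57^j mod 181 (j:value) for j=0..13: 0:1, 1:57, 2:172, 3:30, 4:81, 5:92, 6:176, 7:77, 8:45, 9:31, 10:138, 11:83, 12:25, 13:158.
Giant-step multiplier: 57^(-14) ≡ 57^(180-14) = 57^166 ≡ 37 (mod 181).
Giant steps γ_i = 96·37^i mod 181: γ_0=96, γ_1=113, γ_2=18, γ_3=123, γ_4=26, γ_5=57 (in table at j=1).
x = i·n + j = 5·14 + 1 = 71.
Check: 57^71 ≡ 96 (mod 181).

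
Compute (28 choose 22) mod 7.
0

Using Lucas' theorem:
Write n=28 and k=22 in base 7:
n in base 7: [4, 0]
k in base 7: [3, 1]
C(28,22) mod 7 = ∏ C(n_i, k_i) mod 7
Digit binomials (mod 7): C(4,3) = 4; C(0,1) = 0 (k_i > n_i)
Product: 4 × 0 = 0 ≡ 0 (mod 7)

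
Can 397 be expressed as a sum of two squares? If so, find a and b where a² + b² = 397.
6² + 19² (a=6, b=19)

Factorization: 397 = 397
By Fermat: n is sum of two squares iff every prime p ≡ 3 (mod 4) appears to even power.
All primes ≡ 3 (mod 4) appear to even power.
Search a = 0, 1, 2, … for 397 - a² a perfect square: first hit at a = 6: 397 - 36 = 361 = 19².
397 = 6² + 19² = 36 + 361 ✓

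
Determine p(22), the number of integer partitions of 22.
1002

p(n) counts ways to write n as a sum of positive integers (order ignored).
Euler's pentagonal recurrence: p(k) = p(k-1) + p(k-2) - p(k-5) - p(k-7) + p(k-12) + p(k-15) - ... (offsets j(3j∓1)/2, signs ++--, p(0)=1, p(<0)=0).
DP table for k = 0..21: p(0)=1, p(1)=1, p(2)=2, p(3)=3, p(4)=5, p(5)=7, p(6)=11, p(7)=15, p(8)=22, p(9)=30, p(10)=42, p(11)=56, p(12)=77, p(13)=101, p(14)=135, p(15)=176, p(16)=231, p(17)=297, p(18)=385, p(19)=490, p(20)=627, p(21)=792.
Final step: p(22) = p(21) + p(20) - p(17) - p(15) + p(10) + p(7) - p(0)
= 792 + 627 - 297 - 176 + 42 + 15 - 1
= 1002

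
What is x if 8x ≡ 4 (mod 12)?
x ≡ 2 (mod 3)

gcd(8, 12) = 4, which divides 4, so solutions exist.
Divide through by 4: 2x ≡ 1 (mod 3).
Find 2^(-1) mod 3 by the extended Euclidean algorithm:
3 = 1 × 2 + 1  ⟹  1 = (1)·3 + (-1)·2
So (-1)·2 ≡ 1 (mod 3), i.e. 2^(-1) ≡ -1 ≡ 2 (mod 3).
x ≡ 2 × 1 = 2 ≡ 2 (mod 3).
Check: 8 × 2 = 16 ≡ 4 (mod 12).
x ≡ 2 (mod 3), giving 4 solutions mod 12.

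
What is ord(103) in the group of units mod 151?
75

151 is prime, so ord(103) divides φ(151) = 150.
Divisors of 150: 1, 2, 3, 5, 6, 10, 15, 25, 30, 50, 75, 150.
Repeated squaring: 103^1 ≡ 103, 103^2 ≡ 39, 103^4 ≡ 11, 103^8 ≡ 121, 103^16 ≡ 145, 103^32 ≡ 36, 103^64 ≡ 88, 103^128 ≡ 43 (mod 151).
Test 103^d mod 151 for each divisor d in increasing order:
103^1 ≡ 103
103^2 ≡ 39
103^3 = 103^2·103^1 ≡ 91
103^5 = 103^4·103^1 ≡ 76
103^6 = 103^4·103^2 ≡ 127
103^10 = 103^8·103^2 ≡ 38
103^15 = 103^8·103^4·103^2·103^1 ≡ 19
103^25 = 103^16·103^8·103^1 ≡ 118
103^30 = 103^16·103^8·103^4·103^2 ≡ 59
103^50 = 103^32·103^16·103^2 ≡ 32
103^75 = 103^64·103^8·103^2·103^1 ≡ 1  ← first divisor giving 1
The order is 75.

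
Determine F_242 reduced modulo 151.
130

Matrix identity: Q^n = [[F_(n+1), F_n], [F_n, F_(n-1)]] with Q = [[1,1],[1,0]].
n = 242 = 11110010₂. Square-and-multiply, entries mod 151:
Q^1 = [[1,1],[1,0]]
Q^3 = (Q^1)²·Q = [[3,2],[2,1]]
Q^7 = (Q^3)²·Q = [[21,13],[13,8]]
Q^15 = (Q^7)²·Q = [[81,6],[6,75]]
Q^30 = (Q^15)² = [[104,30],[30,74]]
Q^60 = (Q^30)² = [[89,55],[55,34]]
Q^121 = (Q^60)²·Q = [[44,74],[74,121]]
Q^242 = (Q^121)² = [[13,130],[130,34]]
F_242 mod 151 = Q^242[0][1] = 130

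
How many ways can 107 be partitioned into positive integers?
431149389

p(n) counts ways to write n as a sum of positive integers (order ignored).
Euler's pentagonal recurrence: p(k) = p(k-1) + p(k-2) - p(k-5) - p(k-7) + p(k-12) + p(k-15) - ... (offsets j(3j∓1)/2, signs ++--, p(0)=1, p(<0)=0).
DP table for k = 0..106: p(0)=1, p(1)=1, p(2)=2, p(3)=3, p(4)=5, p(5)=7, p(6)=11, p(7)=15, p(8)=22, p(9)=30, p(10)=42, p(11)=56, p(12)=77, p(13)=101, p(14)=135, p(15)=176, p(16)=231, p(17)=297, p(18)=385, p(19)=490, p(20)=627, p(21)=792, p(22)=1002, p(23)=1255, p(24)=1575, p(25)=1958, p(26)=2436, p(27)=3010, p(28)=3718, p(29)=4565, p(30)=5604, p(31)=6842, p(32)=8349, p(33)=10143, p(34)=12310, p(35)=14883, p(36)=17977, p(37)=21637, p(38)=26015, p(39)=31185, p(40)=37338, p(41)=44583, p(42)=53174, p(43)=63261, p(44)=75175, p(45)=89134, p(46)=105558, p(47)=124754, p(48)=147273, p(49)=173525, p(50)=204226, p(51)=239943, p(52)=281589, p(53)=329931, p(54)=386155, p(55)=451276, p(56)=526823, p(57)=614154, p(58)=715220, p(59)=831820, p(60)=966467, p(61)=1121505, p(62)=1300156, p(63)=1505499, p(64)=1741630, p(65)=2012558, p(66)=2323520, p(67)=2679689, p(68)=3087735, p(69)=3554345, p(70)=4087968, p(71)=4697205, p(72)=5392783, p(73)=6185689, p(74)=7089500, p(75)=8118264, p(76)=9289091, p(77)=10619863, p(78)=12132164, p(79)=13848650, p(80)=15796476, p(81)=18004327, p(82)=20506255, p(83)=23338469, p(84)=26543660, p(85)=30167357, p(86)=34262962, p(87)=38887673, p(88)=44108109, p(89)=49995925, p(90)=56634173, p(91)=64112359, p(92)=72533807, p(93)=82010177, p(94)=92669720, p(95)=104651419, p(96)=118114304, p(97)=133230930, p(98)=150198136, p(99)=169229875, p(100)=190569292, p(101)=214481126, p(102)=241265379, p(103)=271248950, p(104)=304801365, p(105)=342325709, p(106)=384276336.
Final step: p(107) = p(106) + p(105) - p(102) - p(100) + p(95) + p(92) - p(85) - p(81) + p(72) + p(67) - p(56) - p(50) + p(37) + p(30) - p(15) - p(7)
= 384276336 + 342325709 - 241265379 - 190569292 + 104651419 + 72533807 - 30167357 - 18004327 + 5392783 + 2679689 - 526823 - 204226 + 21637 + 5604 - 176 - 15
= 431149389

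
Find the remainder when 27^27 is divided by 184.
35

Repeated squaring. Binary of 27 = 11011.
27^1 ≡ 27 (mod 184); 27^2 ≡ 177 (mod 184); 27^4 ≡ 49 (mod 184); 27^8 ≡ 9 (mod 184); 27^16 ≡ 81 (mod 184)
27^27 = 27^1 × 27^2 × 27^8 × 27^16 ≡ 35 (mod 184)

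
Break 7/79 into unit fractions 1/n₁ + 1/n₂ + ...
1/12 + 1/190 + 1/90060

Greedy algorithm:
7/79: ceiling(79/7) = 12, use 1/12
5/948: ceiling(948/5) = 190, use 1/190
1/90060: ceiling(90060/1) = 90060, use 1/90060
Result: 7/79 = 1/12 + 1/190 + 1/90060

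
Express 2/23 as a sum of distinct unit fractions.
1/12 + 1/276

Greedy algorithm:
2/23: ceiling(23/2) = 12, use 1/12
1/276: ceiling(276/1) = 276, use 1/276
Result: 2/23 = 1/12 + 1/276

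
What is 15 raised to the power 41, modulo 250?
125

Repeated squaring. Binary of 41 = 101001.
15^1 ≡ 15 (mod 250); 15^2 ≡ 225 (mod 250); 15^4 ≡ 125 (mod 250); 15^8 ≡ 125 (mod 250); 15^16 ≡ 125 (mod 250); 15^32 ≡ 125 (mod 250)
15^41 = 15^1 × 15^8 × 15^32 ≡ 125 (mod 250)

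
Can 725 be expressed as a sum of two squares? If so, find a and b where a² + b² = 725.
7² + 26² (a=7, b=26)

Factorization: 725 = 5^2 × 29
By Fermat: n is sum of two squares iff every prime p ≡ 3 (mod 4) appears to even power.
All primes ≡ 3 (mod 4) appear to even power.
Search a = 0, 1, 2, … for 725 - a² a perfect square: first hit at a = 7: 725 - 49 = 676 = 26².
725 = 7² + 26² = 49 + 676 ✓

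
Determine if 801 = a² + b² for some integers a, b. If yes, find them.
15² + 24² (a=15, b=24)

Factorization: 801 = 3^2 × 89
By Fermat: n is sum of two squares iff every prime p ≡ 3 (mod 4) appears to even power.
All primes ≡ 3 (mod 4) appear to even power.
Search a = 0, 1, 2, … for 801 - a² a perfect square: first hit at a = 15: 801 - 225 = 576 = 24².
801 = 15² + 24² = 225 + 576 ✓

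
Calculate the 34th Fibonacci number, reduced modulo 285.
37

Matrix identity: Q^n = [[F_(n+1), F_n], [F_n, F_(n-1)]] with Q = [[1,1],[1,0]].
n = 34 = 100010₂. Square-and-multiply, entries mod 285:
Q^1 = [[1,1],[1,0]]
Q^2 = (Q^1)² = [[2,1],[1,1]]
Q^4 = (Q^2)² = [[5,3],[3,2]]
Q^8 = (Q^4)² = [[34,21],[21,13]]
Q^17 = (Q^8)²·Q = [[19,172],[172,132]]
Q^34 = (Q^17)² = [[20,37],[37,268]]
F_34 mod 285 = Q^34[0][1] = 37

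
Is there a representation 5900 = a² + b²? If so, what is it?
Not possible

Factorization: 5900 = 2^2 × 5^2 × 59
By Fermat: n is sum of two squares iff every prime p ≡ 3 (mod 4) appears to even power.
Prime(s) ≡ 3 (mod 4) with odd exponent: [(59, 1)]
Therefore 5900 cannot be expressed as a² + b².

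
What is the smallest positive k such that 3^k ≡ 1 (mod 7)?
6

7 is prime, so ord(3) divides φ(7) = 6.
Divisors of 6: 1, 2, 3, 6.
Repeated squaring: 3^1 ≡ 3, 3^2 ≡ 2, 3^4 ≡ 4 (mod 7).
Test 3^d mod 7 for each divisor d in increasing order:
3^1 ≡ 3
3^2 ≡ 2
3^3 = 3^2·3^1 ≡ 6
3^6 = 3^4·3^2 ≡ 1  ← first divisor giving 1
The order is 6.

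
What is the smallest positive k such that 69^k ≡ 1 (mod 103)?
34

103 is prime, so ord(69) divides φ(103) = 102.
Divisors of 102: 1, 2, 3, 6, 17, 34, 51, 102.
Repeated squaring: 69^1 ≡ 69, 69^2 ≡ 23, 69^4 ≡ 14, 69^8 ≡ 93, 69^16 ≡ 100, 69^32 ≡ 9, 69^64 ≡ 81 (mod 103).
Test 69^d mod 103 for each divisor d in increasing order:
69^1 ≡ 69
69^2 ≡ 23
69^3 = 69^2·69^1 ≡ 42
69^6 = 69^4·69^2 ≡ 13
69^17 = 69^16·69^1 ≡ 102
69^34 = 69^32·69^2 ≡ 1  ← first divisor giving 1
The order is 34.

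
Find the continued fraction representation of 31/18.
[1; 1, 2, 1, 1, 2]

Euclidean algorithm steps:
31 = 1 × 18 + 13
18 = 1 × 13 + 5
13 = 2 × 5 + 3
5 = 1 × 3 + 2
3 = 1 × 2 + 1
2 = 2 × 1 + 0
Continued fraction: [1; 1, 2, 1, 1, 2]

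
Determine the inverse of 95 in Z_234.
101

gcd(95, 234) = 1, so the inverse exists.
Extended Euclidean algorithm on (234, 95):
234 = 2 × 95 + 44  ⟹  44 = (1)·234 + (-2)·95
95 = 2 × 44 + 7  ⟹  7 = (-2)·234 + (5)·95
44 = 6 × 7 + 2  ⟹  2 = (13)·234 + (-32)·95
7 = 3 × 2 + 1  ⟹  1 = (-41)·234 + (101)·95
So (101)·95 ≡ 1 (mod 234), i.e. 95^(-1) ≡ 101 (mod 234).
Check: 95 × 101 = 9595 ≡ 1 (mod 234)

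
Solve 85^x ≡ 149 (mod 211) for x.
191

Baby-step giant-step with step n = ⌈√211⌉ = 15.
Baby steps 85^j mod 211 (j:value) for j=0..14: 0:1, 1:85, 2:51, 3:115, 4:69, 5:168, 6:143, 7:128, 8:119, 9:198, 10:161, 11:181, 12:193, 13:158, 14:137.
Giant-step multiplier: 85^(-15) ≡ 85^(210-15) = 85^195 ≡ 153 (mod 211).
Giant steps γ_i = 149·153^i mod 211: γ_0=149, γ_1=9, γ_2=111, γ_3=103, γ_4=145, γ_5=30, γ_6=159, γ_7=62, γ_8=202, γ_9=100, γ_10=108, γ_11=66, γ_12=181 (in table at j=11).
x = i·n + j = 12·15 + 11 = 191.
Check: 85^191 ≡ 149 (mod 211).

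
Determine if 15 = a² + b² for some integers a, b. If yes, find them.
Not possible

Factorization: 15 = 3 × 5
By Fermat: n is sum of two squares iff every prime p ≡ 3 (mod 4) appears to even power.
Prime(s) ≡ 3 (mod 4) with odd exponent: [(3, 1)]
Therefore 15 cannot be expressed as a² + b².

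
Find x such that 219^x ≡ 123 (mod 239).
143

Baby-step giant-step with step n = ⌈√239⌉ = 16.
Baby steps 219^j mod 239 (j:value) for j=0..15: 0:1, 1:219, 2:161, 3:126, 4:109, 5:210, 6:102, 7:111, 8:170, 9:185, 10:124, 11:149, 12:127, 13:89, 14:132, 15:228.
Giant-step multiplier: 219^(-16) ≡ 219^(238-16) = 219^222 ≡ 88 (mod 239).
Giant steps γ_i = 123·88^i mod 239: γ_0=123, γ_1=69, γ_2=97, γ_3=171, γ_4=230, γ_5=164, γ_6=92, γ_7=209, γ_8=228 (in table at j=15).
x = i·n + j = 8·16 + 15 = 143.
Check: 219^143 ≡ 123 (mod 239).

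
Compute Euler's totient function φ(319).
280

319 = 11 × 29
φ(n) = n × ∏(1 - 1/p) for each prime p dividing n
φ(319) = 319 × (1 - 1/11) × (1 - 1/29) = 280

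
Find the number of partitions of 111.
679903203

p(n) counts ways to write n as a sum of positive integers (order ignored).
Euler's pentagonal recurrence: p(k) = p(k-1) + p(k-2) - p(k-5) - p(k-7) + p(k-12) + p(k-15) - ... (offsets j(3j∓1)/2, signs ++--, p(0)=1, p(<0)=0).
DP table for k = 0..110: p(0)=1, p(1)=1, p(2)=2, p(3)=3, p(4)=5, p(5)=7, p(6)=11, p(7)=15, p(8)=22, p(9)=30, p(10)=42, p(11)=56, p(12)=77, p(13)=101, p(14)=135, p(15)=176, p(16)=231, p(17)=297, p(18)=385, p(19)=490, p(20)=627, p(21)=792, p(22)=1002, p(23)=1255, p(24)=1575, p(25)=1958, p(26)=2436, p(27)=3010, p(28)=3718, p(29)=4565, p(30)=5604, p(31)=6842, p(32)=8349, p(33)=10143, p(34)=12310, p(35)=14883, p(36)=17977, p(37)=21637, p(38)=26015, p(39)=31185, p(40)=37338, p(41)=44583, p(42)=53174, p(43)=63261, p(44)=75175, p(45)=89134, p(46)=105558, p(47)=124754, p(48)=147273, p(49)=173525, p(50)=204226, p(51)=239943, p(52)=281589, p(53)=329931, p(54)=386155, p(55)=451276, p(56)=526823, p(57)=614154, p(58)=715220, p(59)=831820, p(60)=966467, p(61)=1121505, p(62)=1300156, p(63)=1505499, p(64)=1741630, p(65)=2012558, p(66)=2323520, p(67)=2679689, p(68)=3087735, p(69)=3554345, p(70)=4087968, p(71)=4697205, p(72)=5392783, p(73)=6185689, p(74)=7089500, p(75)=8118264, p(76)=9289091, p(77)=10619863, p(78)=12132164, p(79)=13848650, p(80)=15796476, p(81)=18004327, p(82)=20506255, p(83)=23338469, p(84)=26543660, p(85)=30167357, p(86)=34262962, p(87)=38887673, p(88)=44108109, p(89)=49995925, p(90)=56634173, p(91)=64112359, p(92)=72533807, p(93)=82010177, p(94)=92669720, p(95)=104651419, p(96)=118114304, p(97)=133230930, p(98)=150198136, p(99)=169229875, p(100)=190569292, p(101)=214481126, p(102)=241265379, p(103)=271248950, p(104)=304801365, p(105)=342325709, p(106)=384276336, p(107)=431149389, p(108)=483502844, p(109)=541946240, p(110)=607163746.
Final step: p(111) = p(110) + p(109) - p(106) - p(104) + p(99) + p(96) - p(89) - p(85) + p(76) + p(71) - p(60) - p(54) + p(41) + p(34) - p(19) - p(11)
= 607163746 + 541946240 - 384276336 - 304801365 + 169229875 + 118114304 - 49995925 - 30167357 + 9289091 + 4697205 - 966467 - 386155 + 44583 + 12310 - 490 - 56
= 679903203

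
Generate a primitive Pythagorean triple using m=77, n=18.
(5605, 2772, 6253)

Euclid's formula: a = m² - n², b = 2mn, c = m² + n²
m = 77, n = 18
a = 77² - 18² = 5929 - 324 = 5605
b = 2 × 77 × 18 = 2772
c = 77² + 18² = 5929 + 324 = 6253
Verification: 5605² + 2772² = 31416025 + 7683984 = 39100009 = 6253² ✓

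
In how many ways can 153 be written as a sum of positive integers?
54770336324

p(n) counts ways to write n as a sum of positive integers (order ignored).
Euler's pentagonal recurrence: p(k) = p(k-1) + p(k-2) - p(k-5) - p(k-7) + p(k-12) + p(k-15) - ... (offsets j(3j∓1)/2, signs ++--, p(0)=1, p(<0)=0).
DP table for k = 0..152: p(0)=1, p(1)=1, p(2)=2, p(3)=3, p(4)=5, p(5)=7, p(6)=11, p(7)=15, p(8)=22, p(9)=30, p(10)=42, p(11)=56, p(12)=77, p(13)=101, p(14)=135, p(15)=176, p(16)=231, p(17)=297, p(18)=385, p(19)=490, p(20)=627, p(21)=792, p(22)=1002, p(23)=1255, p(24)=1575, p(25)=1958, p(26)=2436, p(27)=3010, p(28)=3718, p(29)=4565, p(30)=5604, p(31)=6842, p(32)=8349, p(33)=10143, p(34)=12310, p(35)=14883, p(36)=17977, p(37)=21637, p(38)=26015, p(39)=31185, p(40)=37338, p(41)=44583, p(42)=53174, p(43)=63261, p(44)=75175, p(45)=89134, p(46)=105558, p(47)=124754, p(48)=147273, p(49)=173525, p(50)=204226, p(51)=239943, p(52)=281589, p(53)=329931, p(54)=386155, p(55)=451276, p(56)=526823, p(57)=614154, p(58)=715220, p(59)=831820, p(60)=966467, p(61)=1121505, p(62)=1300156, p(63)=1505499, p(64)=1741630, p(65)=2012558, p(66)=2323520, p(67)=2679689, p(68)=3087735, p(69)=3554345, p(70)=4087968, p(71)=4697205, p(72)=5392783, p(73)=6185689, p(74)=7089500, p(75)=8118264, p(76)=9289091, p(77)=10619863, p(78)=12132164, p(79)=13848650, p(80)=15796476, p(81)=18004327, p(82)=20506255, p(83)=23338469, p(84)=26543660, p(85)=30167357, p(86)=34262962, p(87)=38887673, p(88)=44108109, p(89)=49995925, p(90)=56634173, p(91)=64112359, p(92)=72533807, p(93)=82010177, p(94)=92669720, p(95)=104651419, p(96)=118114304, p(97)=133230930, p(98)=150198136, p(99)=169229875, p(100)=190569292, p(101)=214481126, p(102)=241265379, p(103)=271248950, p(104)=304801365, p(105)=342325709, p(106)=384276336, p(107)=431149389, p(108)=483502844, p(109)=541946240, p(110)=607163746, p(111)=679903203, p(112)=761002156, p(113)=851376628, p(114)=952050665, p(115)=1064144451, p(116)=1188908248, p(117)=1327710076, p(118)=1482074143, p(119)=1653668665, p(120)=1844349560, p(121)=2056148051, p(122)=2291320912, p(123)=2552338241, p(124)=2841940500, p(125)=3163127352, p(126)=3519222692, p(127)=3913864295, p(128)=4351078600, p(129)=4835271870, p(130)=5371315400, p(131)=5964539504, p(132)=6620830889, p(133)=7346629512, p(134)=8149040695, p(135)=9035836076, p(136)=10015581680, p(137)=11097645016, p(138)=12292341831, p(139)=13610949895, p(140)=15065878135, p(141)=16670689208, p(142)=18440293320, p(143)=20390982757, p(144)=22540654445, p(145)=24908858009, p(146)=27517052599, p(147)=30388671978, p(148)=33549419497, p(149)=37027355200, p(150)=40853235313, p(151)=45060624582, p(152)=49686288421.
Final step: p(153) = p(152) + p(151) - p(148) - p(146) + p(141) + p(138) - p(131) - p(127) + p(118) + p(113) - p(102) - p(96) + p(83) + p(76) - p(61) - p(53) + p(36) + p(27) - p(8)
= 49686288421 + 45060624582 - 33549419497 - 27517052599 + 16670689208 + 12292341831 - 5964539504 - 3913864295 + 1482074143 + 851376628 - 241265379 - 118114304 + 23338469 + 9289091 - 1121505 - 329931 + 17977 + 3010 - 22
= 54770336324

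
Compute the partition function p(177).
522115831195

p(n) counts ways to write n as a sum of positive integers (order ignored).
Euler's pentagonal recurrence: p(k) = p(k-1) + p(k-2) - p(k-5) - p(k-7) + p(k-12) + p(k-15) - ... (offsets j(3j∓1)/2, signs ++--, p(0)=1, p(<0)=0).
DP table for k = 0..176: p(0)=1, p(1)=1, p(2)=2, p(3)=3, p(4)=5, p(5)=7, p(6)=11, p(7)=15, p(8)=22, p(9)=30, p(10)=42, p(11)=56, p(12)=77, p(13)=101, p(14)=135, p(15)=176, p(16)=231, p(17)=297, p(18)=385, p(19)=490, p(20)=627, p(21)=792, p(22)=1002, p(23)=1255, p(24)=1575, p(25)=1958, p(26)=2436, p(27)=3010, p(28)=3718, p(29)=4565, p(30)=5604, p(31)=6842, p(32)=8349, p(33)=10143, p(34)=12310, p(35)=14883, p(36)=17977, p(37)=21637, p(38)=26015, p(39)=31185, p(40)=37338, p(41)=44583, p(42)=53174, p(43)=63261, p(44)=75175, p(45)=89134, p(46)=105558, p(47)=124754, p(48)=147273, p(49)=173525, p(50)=204226, p(51)=239943, p(52)=281589, p(53)=329931, p(54)=386155, p(55)=451276, p(56)=526823, p(57)=614154, p(58)=715220, p(59)=831820, p(60)=966467, p(61)=1121505, p(62)=1300156, p(63)=1505499, p(64)=1741630, p(65)=2012558, p(66)=2323520, p(67)=2679689, p(68)=3087735, p(69)=3554345, p(70)=4087968, p(71)=4697205, p(72)=5392783, p(73)=6185689, p(74)=7089500, p(75)=8118264, p(76)=9289091, p(77)=10619863, p(78)=12132164, p(79)=13848650, p(80)=15796476, p(81)=18004327, p(82)=20506255, p(83)=23338469, p(84)=26543660, p(85)=30167357, p(86)=34262962, p(87)=38887673, p(88)=44108109, p(89)=49995925, p(90)=56634173, p(91)=64112359, p(92)=72533807, p(93)=82010177, p(94)=92669720, p(95)=104651419, p(96)=118114304, p(97)=133230930, p(98)=150198136, p(99)=169229875, p(100)=190569292, p(101)=214481126, p(102)=241265379, p(103)=271248950, p(104)=304801365, p(105)=342325709, p(106)=384276336, p(107)=431149389, p(108)=483502844, p(109)=541946240, p(110)=607163746, p(111)=679903203, p(112)=761002156, p(113)=851376628, p(114)=952050665, p(115)=1064144451, p(116)=1188908248, p(117)=1327710076, p(118)=1482074143, p(119)=1653668665, p(120)=1844349560, p(121)=2056148051, p(122)=2291320912, p(123)=2552338241, p(124)=2841940500, p(125)=3163127352, p(126)=3519222692, p(127)=3913864295, p(128)=4351078600, p(129)=4835271870, p(130)=5371315400, p(131)=5964539504, p(132)=6620830889, p(133)=7346629512, p(134)=8149040695, p(135)=9035836076, p(136)=10015581680, p(137)=11097645016, p(138)=12292341831, p(139)=13610949895, p(140)=15065878135, p(141)=16670689208, p(142)=18440293320, p(143)=20390982757, p(144)=22540654445, p(145)=24908858009, p(146)=27517052599, p(147)=30388671978, p(148)=33549419497, p(149)=37027355200, p(150)=40853235313, p(151)=45060624582, p(152)=49686288421, p(153)=54770336324, p(154)=60356673280, p(155)=66493182097, p(156)=73232243759, p(157)=80630964769, p(158)=88751778802, p(159)=97662728555, p(160)=107438159466, p(161)=118159068427, p(162)=129913904637, p(163)=142798995930, p(164)=156919475295, p(165)=172389800255, p(166)=189334822579, p(167)=207890420102, p(168)=228204732751, p(169)=250438925115, p(170)=274768617130, p(171)=301384802048, p(172)=330495499613, p(173)=362326859895, p(174)=397125074750, p(175)=435157697830, p(176)=476715857290.
Final step: p(177) = p(176) + p(175) - p(172) - p(170) + p(165) + p(162) - p(155) - p(151) + p(142) + p(137) - p(126) - p(120) + p(107) + p(100) - p(85) - p(77) + p(60) + p(51) - p(32) - p(22) + p(1)
= 476715857290 + 435157697830 - 330495499613 - 274768617130 + 172389800255 + 129913904637 - 66493182097 - 45060624582 + 18440293320 + 11097645016 - 3519222692 - 1844349560 + 431149389 + 190569292 - 30167357 - 10619863 + 966467 + 239943 - 8349 - 1002 + 1
= 522115831195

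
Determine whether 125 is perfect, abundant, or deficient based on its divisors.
deficient

Proper divisors of 125: sum = 1 + 5 + 25 = 31
Since 31 < 125, 125 is deficient.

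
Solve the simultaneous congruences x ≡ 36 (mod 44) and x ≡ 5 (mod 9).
212

Using Chinese Remainder Theorem:
M = 44 × 9 = 396
M1 = 9, M2 = 44
y1 = 9^(-1) mod 44 = 5
y2 = 44^(-1) mod 9 = 8
x = (36×9×5 + 5×44×8) mod 396 = 212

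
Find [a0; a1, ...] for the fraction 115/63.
[1; 1, 4, 1, 2, 1, 2]

Euclidean algorithm steps:
115 = 1 × 63 + 52
63 = 1 × 52 + 11
52 = 4 × 11 + 8
11 = 1 × 8 + 3
8 = 2 × 3 + 2
3 = 1 × 2 + 1
2 = 2 × 1 + 0
Continued fraction: [1; 1, 4, 1, 2, 1, 2]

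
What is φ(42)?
12

42 = 2 × 3 × 7
φ(n) = n × ∏(1 - 1/p) for each prime p dividing n
φ(42) = 42 × (1 - 1/2) × (1 - 1/3) × (1 - 1/7) = 12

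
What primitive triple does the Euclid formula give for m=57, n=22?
(2765, 2508, 3733)

Euclid's formula: a = m² - n², b = 2mn, c = m² + n²
m = 57, n = 22
a = 57² - 22² = 3249 - 484 = 2765
b = 2 × 57 × 22 = 2508
c = 57² + 22² = 3249 + 484 = 3733
Verification: 2765² + 2508² = 7645225 + 6290064 = 13935289 = 3733² ✓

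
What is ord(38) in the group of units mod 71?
35

71 is prime, so ord(38) divides φ(71) = 70.
Divisors of 70: 1, 2, 5, 7, 10, 14, 35, 70.
Repeated squaring: 38^1 ≡ 38, 38^2 ≡ 24, 38^4 ≡ 8, 38^8 ≡ 64, 38^16 ≡ 49, 38^32 ≡ 58, 38^64 ≡ 27 (mod 71).
Test 38^d mod 71 for each divisor d in increasing order:
38^1 ≡ 38
38^2 ≡ 24
38^5 = 38^4·38^1 ≡ 20
38^7 = 38^4·38^2·38^1 ≡ 54
38^10 = 38^8·38^2 ≡ 45
38^14 = 38^8·38^4·38^2 ≡ 5
38^35 = 38^32·38^2·38^1 ≡ 1  ← first divisor giving 1
The order is 35.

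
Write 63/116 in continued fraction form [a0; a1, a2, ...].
[0; 1, 1, 5, 3, 3]

Euclidean algorithm steps:
63 = 0 × 116 + 63
116 = 1 × 63 + 53
63 = 1 × 53 + 10
53 = 5 × 10 + 3
10 = 3 × 3 + 1
3 = 3 × 1 + 0
Continued fraction: [0; 1, 1, 5, 3, 3]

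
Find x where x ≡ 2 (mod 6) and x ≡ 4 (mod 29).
62

Using Chinese Remainder Theorem:
M = 6 × 29 = 174
M1 = 29, M2 = 6
y1 = 29^(-1) mod 6 = 5
y2 = 6^(-1) mod 29 = 5
x = (2×29×5 + 4×6×5) mod 174 = 62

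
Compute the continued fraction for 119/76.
[1; 1, 1, 3, 3, 3]

Euclidean algorithm steps:
119 = 1 × 76 + 43
76 = 1 × 43 + 33
43 = 1 × 33 + 10
33 = 3 × 10 + 3
10 = 3 × 3 + 1
3 = 3 × 1 + 0
Continued fraction: [1; 1, 1, 3, 3, 3]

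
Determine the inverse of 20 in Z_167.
142

gcd(20, 167) = 1, so the inverse exists.
Extended Euclidean algorithm on (167, 20):
167 = 8 × 20 + 7  ⟹  7 = (1)·167 + (-8)·20
20 = 2 × 7 + 6  ⟹  6 = (-2)·167 + (17)·20
7 = 1 × 6 + 1  ⟹  1 = (3)·167 + (-25)·20
So (-25)·20 ≡ 1 (mod 167), i.e. 20^(-1) ≡ -25 ≡ 142 (mod 167).
Check: 20 × 142 = 2840 ≡ 1 (mod 167)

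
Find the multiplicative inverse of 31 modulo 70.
61

gcd(31, 70) = 1, so the inverse exists.
Extended Euclidean algorithm on (70, 31):
70 = 2 × 31 + 8  ⟹  8 = (1)·70 + (-2)·31
31 = 3 × 8 + 7  ⟹  7 = (-3)·70 + (7)·31
8 = 1 × 7 + 1  ⟹  1 = (4)·70 + (-9)·31
So (-9)·31 ≡ 1 (mod 70), i.e. 31^(-1) ≡ -9 ≡ 61 (mod 70).
Check: 31 × 61 = 1891 ≡ 1 (mod 70)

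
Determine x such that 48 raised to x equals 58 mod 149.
55

Baby-step giant-step with step n = ⌈√149⌉ = 13.
Baby steps 48^j mod 149 (j:value) for j=0..12: 0:1, 1:48, 2:69, 3:34, 4:142, 5:111, 6:113, 7:60, 8:49, 9:117, 10:103, 11:27, 12:104.
Giant-step multiplier: 48^(-13) ≡ 48^(148-13) = 48^135 ≡ 2 (mod 149).
Giant steps γ_i = 58·2^i mod 149: γ_0=58, γ_1=116, γ_2=83, γ_3=17, γ_4=34 (in table at j=3).
x = i·n + j = 4·13 + 3 = 55.
Check: 48^55 ≡ 58 (mod 149).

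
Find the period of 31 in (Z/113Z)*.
56

113 is prime, so ord(31) divides φ(113) = 112.
Divisors of 112: 1, 2, 4, 7, 8, 14, 16, 28, 56, 112.
Repeated squaring: 31^1 ≡ 31, 31^2 ≡ 57, 31^4 ≡ 85, 31^8 ≡ 106, 31^16 ≡ 49, 31^32 ≡ 28, 31^64 ≡ 106 (mod 113).
Test 31^d mod 113 for each divisor d in increasing order:
31^1 ≡ 31
31^2 ≡ 57
31^4 ≡ 85
31^7 = 31^4·31^2·31^1 ≡ 18
31^8 ≡ 106
31^14 = 31^8·31^4·31^2 ≡ 98
31^16 ≡ 49
31^28 = 31^16·31^8·31^4 ≡ 112
31^56 = 31^32·31^16·31^8 ≡ 1  ← first divisor giving 1
The order is 56.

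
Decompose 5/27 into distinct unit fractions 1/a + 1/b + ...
1/6 + 1/54

Greedy algorithm:
5/27: ceiling(27/5) = 6, use 1/6
1/54: ceiling(54/1) = 54, use 1/54
Result: 5/27 = 1/6 + 1/54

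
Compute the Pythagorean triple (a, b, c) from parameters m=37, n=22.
(885, 1628, 1853)

Euclid's formula: a = m² - n², b = 2mn, c = m² + n²
m = 37, n = 22
a = 37² - 22² = 1369 - 484 = 885
b = 2 × 37 × 22 = 1628
c = 37² + 22² = 1369 + 484 = 1853
Verification: 885² + 1628² = 783225 + 2650384 = 3433609 = 1853² ✓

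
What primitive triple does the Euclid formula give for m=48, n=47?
(95, 4512, 4513)

Euclid's formula: a = m² - n², b = 2mn, c = m² + n²
m = 48, n = 47
a = 48² - 47² = 2304 - 2209 = 95
b = 2 × 48 × 47 = 4512
c = 48² + 47² = 2304 + 2209 = 4513
Verification: 95² + 4512² = 9025 + 20358144 = 20367169 = 4513² ✓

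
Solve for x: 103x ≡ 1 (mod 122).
77

gcd(103, 122) = 1, so the inverse exists.
Extended Euclidean algorithm on (122, 103):
122 = 1 × 103 + 19  ⟹  19 = (1)·122 + (-1)·103
103 = 5 × 19 + 8  ⟹  8 = (-5)·122 + (6)·103
19 = 2 × 8 + 3  ⟹  3 = (11)·122 + (-13)·103
8 = 2 × 3 + 2  ⟹  2 = (-27)·122 + (32)·103
3 = 1 × 2 + 1  ⟹  1 = (38)·122 + (-45)·103
So (-45)·103 ≡ 1 (mod 122), i.e. 103^(-1) ≡ -45 ≡ 77 (mod 122).
Check: 103 × 77 = 7931 ≡ 1 (mod 122)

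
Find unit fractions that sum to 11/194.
1/18 + 1/873

Greedy algorithm:
11/194: ceiling(194/11) = 18, use 1/18
1/873: ceiling(873/1) = 873, use 1/873
Result: 11/194 = 1/18 + 1/873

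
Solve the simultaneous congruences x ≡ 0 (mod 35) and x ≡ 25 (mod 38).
595

Using Chinese Remainder Theorem:
M = 35 × 38 = 1330
M1 = 38, M2 = 35
y1 = 38^(-1) mod 35 = 12
y2 = 35^(-1) mod 38 = 25
x = (0×38×12 + 25×35×25) mod 1330 = 595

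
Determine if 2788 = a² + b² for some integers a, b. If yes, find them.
22² + 48² (a=22, b=48)

Factorization: 2788 = 2^2 × 17 × 41
By Fermat: n is sum of two squares iff every prime p ≡ 3 (mod 4) appears to even power.
All primes ≡ 3 (mod 4) appear to even power.
Search a = 0, 1, 2, … for 2788 - a² a perfect square: first hit at a = 22: 2788 - 484 = 2304 = 48².
2788 = 22² + 48² = 484 + 2304 ✓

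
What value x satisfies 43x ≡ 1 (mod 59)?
11

gcd(43, 59) = 1, so the inverse exists.
Extended Euclidean algorithm on (59, 43):
59 = 1 × 43 + 16  ⟹  16 = (1)·59 + (-1)·43
43 = 2 × 16 + 11  ⟹  11 = (-2)·59 + (3)·43
16 = 1 × 11 + 5  ⟹  5 = (3)·59 + (-4)·43
11 = 2 × 5 + 1  ⟹  1 = (-8)·59 + (11)·43
So (11)·43 ≡ 1 (mod 59), i.e. 43^(-1) ≡ 11 (mod 59).
Check: 43 × 11 = 473 ≡ 1 (mod 59)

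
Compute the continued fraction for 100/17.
[5; 1, 7, 2]

Euclidean algorithm steps:
100 = 5 × 17 + 15
17 = 1 × 15 + 2
15 = 7 × 2 + 1
2 = 2 × 1 + 0
Continued fraction: [5; 1, 7, 2]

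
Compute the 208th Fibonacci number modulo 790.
741

Matrix identity: Q^n = [[F_(n+1), F_n], [F_n, F_(n-1)]] with Q = [[1,1],[1,0]].
n = 208 = 11010000₂. Square-and-multiply, entries mod 790:
Q^1 = [[1,1],[1,0]]
Q^3 = (Q^1)²·Q = [[3,2],[2,1]]
Q^6 = (Q^3)² = [[13,8],[8,5]]
Q^13 = (Q^6)²·Q = [[377,233],[233,144]]
Q^26 = (Q^13)² = [[498,523],[523,765]]
Q^52 = (Q^26)² = [[133,109],[109,24]]
Q^104 = (Q^52)² = [[340,523],[523,607]]
Q^208 = (Q^104)² = [[449,741],[741,498]]
F_208 mod 790 = Q^208[0][1] = 741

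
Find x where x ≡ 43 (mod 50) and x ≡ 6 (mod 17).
193

Using Chinese Remainder Theorem:
M = 50 × 17 = 850
M1 = 17, M2 = 50
y1 = 17^(-1) mod 50 = 3
y2 = 50^(-1) mod 17 = 16
x = (43×17×3 + 6×50×16) mod 850 = 193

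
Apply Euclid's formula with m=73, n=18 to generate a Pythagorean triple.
(5005, 2628, 5653)

Euclid's formula: a = m² - n², b = 2mn, c = m² + n²
m = 73, n = 18
a = 73² - 18² = 5329 - 324 = 5005
b = 2 × 73 × 18 = 2628
c = 73² + 18² = 5329 + 324 = 5653
Verification: 5005² + 2628² = 25050025 + 6906384 = 31956409 = 5653² ✓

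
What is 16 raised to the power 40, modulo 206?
128

Repeated squaring. Binary of 40 = 101000.
16^1 ≡ 16 (mod 206); 16^2 ≡ 50 (mod 206); 16^4 ≡ 28 (mod 206); 16^8 ≡ 166 (mod 206); 16^16 ≡ 158 (mod 206); 16^32 ≡ 38 (mod 206)
16^40 = 16^8 × 16^32 ≡ 128 (mod 206)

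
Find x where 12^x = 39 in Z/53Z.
35

Baby-step giant-step with step n = ⌈√53⌉ = 8.
Baby steps 12^j mod 53 (j:value) for j=0..7: 0:1, 1:12, 2:38, 3:32, 4:13, 5:50, 6:17, 7:45.
Giant-step multiplier: 12^(-8) ≡ 12^(52-8) = 12^44 ≡ 16 (mod 53).
Giant steps γ_i = 39·16^i mod 53: γ_0=39, γ_1=41, γ_2=20, γ_3=2, γ_4=32 (in table at j=3).
x = i·n + j = 4·8 + 3 = 35.
Check: 12^35 ≡ 39 (mod 53).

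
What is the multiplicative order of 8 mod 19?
6

19 is prime, so ord(8) divides φ(19) = 18.
Divisors of 18: 1, 2, 3, 6, 9, 18.
Repeated squaring: 8^1 ≡ 8, 8^2 ≡ 7, 8^4 ≡ 11, 8^8 ≡ 7, 8^16 ≡ 11 (mod 19).
Test 8^d mod 19 for each divisor d in increasing order:
8^1 ≡ 8
8^2 ≡ 7
8^3 = 8^2·8^1 ≡ 18
8^6 = 8^4·8^2 ≡ 1  ← first divisor giving 1
The order is 6.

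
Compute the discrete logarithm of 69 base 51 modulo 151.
64

Baby-step giant-step with step n = ⌈√151⌉ = 13.
Baby steps 51^j mod 151 (j:value) for j=0..12: 0:1, 1:51, 2:34, 3:73, 4:99, 5:66, 6:44, 7:130, 8:137, 9:41, 10:128, 11:35, 12:124.
Giant-step multiplier: 51^(-13) ≡ 51^(150-13) = 51^137 ≡ 109 (mod 151).
Giant steps γ_i = 69·109^i mod 151: γ_0=69, γ_1=122, γ_2=10, γ_3=33, γ_4=124 (in table at j=12).
x = i·n + j = 4·13 + 12 = 64.
Check: 51^64 ≡ 69 (mod 151).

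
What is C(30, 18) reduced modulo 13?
0

Using Lucas' theorem:
Write n=30 and k=18 in base 13:
n in base 13: [2, 4]
k in base 13: [1, 5]
C(30,18) mod 13 = ∏ C(n_i, k_i) mod 13
Digit binomials (mod 13): C(2,1) = 2; C(4,5) = 0 (k_i > n_i)
Product: 2 × 0 = 0 ≡ 0 (mod 13)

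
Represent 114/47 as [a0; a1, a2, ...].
[2; 2, 2, 1, 6]

Euclidean algorithm steps:
114 = 2 × 47 + 20
47 = 2 × 20 + 7
20 = 2 × 7 + 6
7 = 1 × 6 + 1
6 = 6 × 1 + 0
Continued fraction: [2; 2, 2, 1, 6]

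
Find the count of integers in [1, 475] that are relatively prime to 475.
360

475 = 5^2 × 19
φ(n) = n × ∏(1 - 1/p) for each prime p dividing n
φ(475) = 475 × (1 - 1/5) × (1 - 1/19) = 360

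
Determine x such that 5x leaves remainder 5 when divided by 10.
x ≡ 1 (mod 2)

gcd(5, 10) = 5, which divides 5, so solutions exist.
Divide through by 5: x ≡ 1 (mod 2).
The coefficient of x is now 1, so x ≡ 1 (mod 2).
Check: 5 × 1 = 5 ≡ 5 (mod 10).
x ≡ 1 (mod 2), giving 5 solutions mod 10.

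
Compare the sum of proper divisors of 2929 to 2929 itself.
deficient

Proper divisors of 2929: sum = 1 + 29 + 101 = 131
Since 131 < 2929, 2929 is deficient.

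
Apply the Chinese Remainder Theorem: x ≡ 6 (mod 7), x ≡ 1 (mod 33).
34

Using Chinese Remainder Theorem:
M = 7 × 33 = 231
M1 = 33, M2 = 7
y1 = 33^(-1) mod 7 = 3
y2 = 7^(-1) mod 33 = 19
x = (6×33×3 + 1×7×19) mod 231 = 34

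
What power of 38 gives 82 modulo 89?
87

Baby-step giant-step with step n = ⌈√89⌉ = 10.
Baby steps 38^j mod 89 (j:value) for j=0..9: 0:1, 1:38, 2:20, 3:48, 4:44, 5:70, 6:79, 7:65, 8:67, 9:54.
Giant-step multiplier: 38^(-10) ≡ 38^(88-10) = 38^78 ≡ 18 (mod 89).
Giant steps γ_i = 82·18^i mod 89: γ_0=82, γ_1=52, γ_2=46, γ_3=27, γ_4=41, γ_5=26, γ_6=23, γ_7=58, γ_8=65 (in table at j=7).
x = i·n + j = 8·10 + 7 = 87.
Check: 38^87 ≡ 82 (mod 89).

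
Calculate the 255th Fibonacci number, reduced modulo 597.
34

Matrix identity: Q^n = [[F_(n+1), F_n], [F_n, F_(n-1)]] with Q = [[1,1],[1,0]].
n = 255 = 11111111₂. Square-and-multiply, entries mod 597:
Q^1 = [[1,1],[1,0]]
Q^3 = (Q^1)²·Q = [[3,2],[2,1]]
Q^7 = (Q^3)²·Q = [[21,13],[13,8]]
Q^15 = (Q^7)²·Q = [[390,13],[13,377]]
Q^31 = (Q^15)²·Q = [[453,34],[34,419]]
Q^63 = (Q^31)²·Q = [[198,400],[400,395]]
Q^127 = (Q^63)²·Q = [[594,403],[403,191]]
Q^255 = (Q^127)²·Q = [[576,34],[34,542]]
F_255 mod 597 = Q^255[0][1] = 34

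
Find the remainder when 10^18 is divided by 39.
1

Repeated squaring. Binary of 18 = 10010.
10^1 ≡ 10 (mod 39); 10^2 ≡ 22 (mod 39); 10^4 ≡ 16 (mod 39); 10^8 ≡ 22 (mod 39); 10^16 ≡ 16 (mod 39)
10^18 = 10^2 × 10^16 ≡ 1 (mod 39)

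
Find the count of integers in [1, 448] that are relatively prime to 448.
192

448 = 2^6 × 7
φ(n) = n × ∏(1 - 1/p) for each prime p dividing n
φ(448) = 448 × (1 - 1/2) × (1 - 1/7) = 192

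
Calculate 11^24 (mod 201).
25

Repeated squaring. Binary of 24 = 11000.
11^1 ≡ 11 (mod 201); 11^2 ≡ 121 (mod 201); 11^4 ≡ 169 (mod 201); 11^8 ≡ 19 (mod 201); 11^16 ≡ 160 (mod 201)
11^24 = 11^8 × 11^16 ≡ 25 (mod 201)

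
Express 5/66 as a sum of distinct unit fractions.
1/14 + 1/231

Greedy algorithm:
5/66: ceiling(66/5) = 14, use 1/14
1/231: ceiling(231/1) = 231, use 1/231
Result: 5/66 = 1/14 + 1/231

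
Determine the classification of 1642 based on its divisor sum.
deficient

Proper divisors of 1642: sum = 1 + 2 + 821 = 824
Since 824 < 1642, 1642 is deficient.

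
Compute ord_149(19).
37

149 is prime, so ord(19) divides φ(149) = 148.
Divisors of 148: 1, 2, 4, 37, 74, 148.
Repeated squaring: 19^1 ≡ 19, 19^2 ≡ 63, 19^4 ≡ 95, 19^8 ≡ 85, 19^16 ≡ 73, 19^32 ≡ 114, 19^64 ≡ 33, 19^128 ≡ 46 (mod 149).
Test 19^d mod 149 for each divisor d in increasing order:
19^1 ≡ 19
19^2 ≡ 63
19^4 ≡ 95
19^37 = 19^32·19^4·19^1 ≡ 1  ← first divisor giving 1
The order is 37.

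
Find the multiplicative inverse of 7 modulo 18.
13

gcd(7, 18) = 1, so the inverse exists.
Extended Euclidean algorithm on (18, 7):
18 = 2 × 7 + 4  ⟹  4 = (1)·18 + (-2)·7
7 = 1 × 4 + 3  ⟹  3 = (-1)·18 + (3)·7
4 = 1 × 3 + 1  ⟹  1 = (2)·18 + (-5)·7
So (-5)·7 ≡ 1 (mod 18), i.e. 7^(-1) ≡ -5 ≡ 13 (mod 18).
Check: 7 × 13 = 91 ≡ 1 (mod 18)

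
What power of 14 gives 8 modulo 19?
3

Baby-step giant-step with step n = ⌈√19⌉ = 5.
Baby steps 14^j mod 19 (j:value) for j=0..4: 0:1, 1:14, 2:6, 3:8, 4:17.
h = 8 is already in the table at j=3, so x = 3.
Check: 14^3 ≡ 8 (mod 19).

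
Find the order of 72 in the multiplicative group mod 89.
44

89 is prime, so ord(72) divides φ(89) = 88.
Divisors of 88: 1, 2, 4, 8, 11, 22, 44, 88.
Repeated squaring: 72^1 ≡ 72, 72^2 ≡ 22, 72^4 ≡ 39, 72^8 ≡ 8, 72^16 ≡ 64, 72^32 ≡ 2, 72^64 ≡ 4 (mod 89).
Test 72^d mod 89 for each divisor d in increasing order:
72^1 ≡ 72
72^2 ≡ 22
72^4 ≡ 39
72^8 ≡ 8
72^11 = 72^8·72^2·72^1 ≡ 34
72^22 = 72^16·72^4·72^2 ≡ 88
72^44 = 72^32·72^8·72^4 ≡ 1  ← first divisor giving 1
The order is 44.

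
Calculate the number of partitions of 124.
2841940500

p(n) counts ways to write n as a sum of positive integers (order ignored).
Euler's pentagonal recurrence: p(k) = p(k-1) + p(k-2) - p(k-5) - p(k-7) + p(k-12) + p(k-15) - ... (offsets j(3j∓1)/2, signs ++--, p(0)=1, p(<0)=0).
DP table for k = 0..123: p(0)=1, p(1)=1, p(2)=2, p(3)=3, p(4)=5, p(5)=7, p(6)=11, p(7)=15, p(8)=22, p(9)=30, p(10)=42, p(11)=56, p(12)=77, p(13)=101, p(14)=135, p(15)=176, p(16)=231, p(17)=297, p(18)=385, p(19)=490, p(20)=627, p(21)=792, p(22)=1002, p(23)=1255, p(24)=1575, p(25)=1958, p(26)=2436, p(27)=3010, p(28)=3718, p(29)=4565, p(30)=5604, p(31)=6842, p(32)=8349, p(33)=10143, p(34)=12310, p(35)=14883, p(36)=17977, p(37)=21637, p(38)=26015, p(39)=31185, p(40)=37338, p(41)=44583, p(42)=53174, p(43)=63261, p(44)=75175, p(45)=89134, p(46)=105558, p(47)=124754, p(48)=147273, p(49)=173525, p(50)=204226, p(51)=239943, p(52)=281589, p(53)=329931, p(54)=386155, p(55)=451276, p(56)=526823, p(57)=614154, p(58)=715220, p(59)=831820, p(60)=966467, p(61)=1121505, p(62)=1300156, p(63)=1505499, p(64)=1741630, p(65)=2012558, p(66)=2323520, p(67)=2679689, p(68)=3087735, p(69)=3554345, p(70)=4087968, p(71)=4697205, p(72)=5392783, p(73)=6185689, p(74)=7089500, p(75)=8118264, p(76)=9289091, p(77)=10619863, p(78)=12132164, p(79)=13848650, p(80)=15796476, p(81)=18004327, p(82)=20506255, p(83)=23338469, p(84)=26543660, p(85)=30167357, p(86)=34262962, p(87)=38887673, p(88)=44108109, p(89)=49995925, p(90)=56634173, p(91)=64112359, p(92)=72533807, p(93)=82010177, p(94)=92669720, p(95)=104651419, p(96)=118114304, p(97)=133230930, p(98)=150198136, p(99)=169229875, p(100)=190569292, p(101)=214481126, p(102)=241265379, p(103)=271248950, p(104)=304801365, p(105)=342325709, p(106)=384276336, p(107)=431149389, p(108)=483502844, p(109)=541946240, p(110)=607163746, p(111)=679903203, p(112)=761002156, p(113)=851376628, p(114)=952050665, p(115)=1064144451, p(116)=1188908248, p(117)=1327710076, p(118)=1482074143, p(119)=1653668665, p(120)=1844349560, p(121)=2056148051, p(122)=2291320912, p(123)=2552338241.
Final step: p(124) = p(123) + p(122) - p(119) - p(117) + p(112) + p(109) - p(102) - p(98) + p(89) + p(84) - p(73) - p(67) + p(54) + p(47) - p(32) - p(24) + p(7)
= 2552338241 + 2291320912 - 1653668665 - 1327710076 + 761002156 + 541946240 - 241265379 - 150198136 + 49995925 + 26543660 - 6185689 - 2679689 + 386155 + 124754 - 8349 - 1575 + 15
= 2841940500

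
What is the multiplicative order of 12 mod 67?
66

67 is prime, so ord(12) divides φ(67) = 66.
Divisors of 66: 1, 2, 3, 6, 11, 22, 33, 66.
Repeated squaring: 12^1 ≡ 12, 12^2 ≡ 10, 12^4 ≡ 33, 12^8 ≡ 17, 12^16 ≡ 21, 12^32 ≡ 39, 12^64 ≡ 47 (mod 67).
Test 12^d mod 67 for each divisor d in increasing order:
12^1 ≡ 12
12^2 ≡ 10
12^3 = 12^2·12^1 ≡ 53
12^6 = 12^4·12^2 ≡ 62
12^11 = 12^8·12^2·12^1 ≡ 30
12^22 = 12^16·12^4·12^2 ≡ 29
12^33 = 12^32·12^1 ≡ 66
12^66 = 12^64·12^2 ≡ 1  ← first divisor giving 1
The order is 66.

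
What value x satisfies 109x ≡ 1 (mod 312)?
229

gcd(109, 312) = 1, so the inverse exists.
Extended Euclidean algorithm on (312, 109):
312 = 2 × 109 + 94  ⟹  94 = (1)·312 + (-2)·109
109 = 1 × 94 + 15  ⟹  15 = (-1)·312 + (3)·109
94 = 6 × 15 + 4  ⟹  4 = (7)·312 + (-20)·109
15 = 3 × 4 + 3  ⟹  3 = (-22)·312 + (63)·109
4 = 1 × 3 + 1  ⟹  1 = (29)·312 + (-83)·109
So (-83)·109 ≡ 1 (mod 312), i.e. 109^(-1) ≡ -83 ≡ 229 (mod 312).
Check: 109 × 229 = 24961 ≡ 1 (mod 312)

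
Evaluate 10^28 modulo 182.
172

Repeated squaring. Binary of 28 = 11100.
10^1 ≡ 10 (mod 182); 10^2 ≡ 100 (mod 182); 10^4 ≡ 172 (mod 182); 10^8 ≡ 100 (mod 182); 10^16 ≡ 172 (mod 182)
10^28 = 10^4 × 10^8 × 10^16 ≡ 172 (mod 182)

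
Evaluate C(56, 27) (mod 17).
0

Using Lucas' theorem:
Write n=56 and k=27 in base 17:
n in base 17: [3, 5]
k in base 17: [1, 10]
C(56,27) mod 17 = ∏ C(n_i, k_i) mod 17
Digit binomials (mod 17): C(3,1) = 3; C(5,10) = 0 (k_i > n_i)
Product: 3 × 0 = 0 ≡ 0 (mod 17)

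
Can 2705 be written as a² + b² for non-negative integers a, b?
1² + 52² (a=1, b=52)

Factorization: 2705 = 5 × 541
By Fermat: n is sum of two squares iff every prime p ≡ 3 (mod 4) appears to even power.
All primes ≡ 3 (mod 4) appear to even power.
Search a = 0, 1, 2, … for 2705 - a² a perfect square: first hit at a = 1: 2705 - 1 = 2704 = 52².
2705 = 1² + 52² = 1 + 2704 ✓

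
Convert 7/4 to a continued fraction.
[1; 1, 3]

Euclidean algorithm steps:
7 = 1 × 4 + 3
4 = 1 × 3 + 1
3 = 3 × 1 + 0
Continued fraction: [1; 1, 3]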